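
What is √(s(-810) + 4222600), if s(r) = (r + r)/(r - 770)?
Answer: √26353252999/79 ≈ 2054.9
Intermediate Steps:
s(r) = 2*r/(-770 + r) (s(r) = (2*r)/(-770 + r) = 2*r/(-770 + r))
√(s(-810) + 4222600) = √(2*(-810)/(-770 - 810) + 4222600) = √(2*(-810)/(-1580) + 4222600) = √(2*(-810)*(-1/1580) + 4222600) = √(81/79 + 4222600) = √(333585481/79) = √26353252999/79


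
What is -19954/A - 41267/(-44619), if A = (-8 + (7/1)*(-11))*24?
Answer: 54139567/5056820 ≈ 10.706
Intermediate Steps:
A = -2040 (A = (-8 + (7*1)*(-11))*24 = (-8 + 7*(-11))*24 = (-8 - 77)*24 = -85*24 = -2040)
-19954/A - 41267/(-44619) = -19954/(-2040) - 41267/(-44619) = -19954*(-1/2040) - 41267*(-1/44619) = 9977/1020 + 41267/44619 = 54139567/5056820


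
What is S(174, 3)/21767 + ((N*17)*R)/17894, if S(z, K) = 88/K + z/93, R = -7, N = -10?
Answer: 1230441139/18111689457 ≈ 0.067936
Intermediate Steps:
S(z, K) = 88/K + z/93 (S(z, K) = 88/K + z*(1/93) = 88/K + z/93)
S(174, 3)/21767 + ((N*17)*R)/17894 = (88/3 + (1/93)*174)/21767 + (-10*17*(-7))/17894 = (88*(⅓) + 58/31)*(1/21767) - 170*(-7)*(1/17894) = (88/3 + 58/31)*(1/21767) + 1190*(1/17894) = (2902/93)*(1/21767) + 595/8947 = 2902/2024331 + 595/8947 = 1230441139/18111689457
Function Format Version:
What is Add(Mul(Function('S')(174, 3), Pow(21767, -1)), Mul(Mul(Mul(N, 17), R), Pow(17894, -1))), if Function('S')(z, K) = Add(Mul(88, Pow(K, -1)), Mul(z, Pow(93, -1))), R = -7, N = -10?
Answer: Rational(1230441139, 18111689457) ≈ 0.067936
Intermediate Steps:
Function('S')(z, K) = Add(Mul(88, Pow(K, -1)), Mul(Rational(1, 93), z)) (Function('S')(z, K) = Add(Mul(88, Pow(K, -1)), Mul(z, Rational(1, 93))) = Add(Mul(88, Pow(K, -1)), Mul(Rational(1, 93), z)))
Add(Mul(Function('S')(174, 3), Pow(21767, -1)), Mul(Mul(Mul(N, 17), R), Pow(17894, -1))) = Add(Mul(Add(Mul(88, Pow(3, -1)), Mul(Rational(1, 93), 174)), Pow(21767, -1)), Mul(Mul(Mul(-10, 17), -7), Pow(17894, -1))) = Add(Mul(Add(Mul(88, Rational(1, 3)), Rational(58, 31)), Rational(1, 21767)), Mul(Mul(-170, -7), Rational(1, 17894))) = Add(Mul(Add(Rational(88, 3), Rational(58, 31)), Rational(1, 21767)), Mul(1190, Rational(1, 17894))) = Add(Mul(Rational(2902, 93), Rational(1, 21767)), Rational(595, 8947)) = Add(Rational(2902, 2024331), Rational(595, 8947)) = Rational(1230441139, 18111689457)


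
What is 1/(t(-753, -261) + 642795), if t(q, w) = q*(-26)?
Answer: 1/662373 ≈ 1.5097e-6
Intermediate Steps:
t(q, w) = -26*q
1/(t(-753, -261) + 642795) = 1/(-26*(-753) + 642795) = 1/(19578 + 642795) = 1/662373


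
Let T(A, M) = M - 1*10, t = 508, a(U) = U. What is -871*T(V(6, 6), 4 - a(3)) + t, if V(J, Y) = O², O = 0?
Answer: 8347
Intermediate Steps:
V(J, Y) = 0 (V(J, Y) = 0² = 0)
T(A, M) = -10 + M (T(A, M) = M - 10 = -10 + M)
-871*T(V(6, 6), 4 - a(3)) + t = -871*(-10 + (4 - 1*3)) + 508 = -871*(-10 + (4 - 3)) + 508 = -871*(-10 + 1) + 508 = -871*(-9) + 508 = 7839 + 508 = 8347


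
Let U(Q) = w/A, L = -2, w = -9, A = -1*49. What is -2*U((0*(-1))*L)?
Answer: -18/49 ≈ -0.36735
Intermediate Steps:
A = -49
U(Q) = 9/49 (U(Q) = -9/(-49) = -9*(-1/49) = 9/49)
-2*U((0*(-1))*L) = -2*9/49 = -18/49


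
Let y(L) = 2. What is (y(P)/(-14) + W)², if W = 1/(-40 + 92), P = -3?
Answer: 2025/132496 ≈ 0.015283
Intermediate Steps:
W = 1/52 ≈ 0.019231
(y(P)/(-14) + W)² = (2/(-14) + 1/52)² = (2*(-1/14) + 1/52)² = (-⅐ + 1/52)² = (-45/364)² = 2025/132496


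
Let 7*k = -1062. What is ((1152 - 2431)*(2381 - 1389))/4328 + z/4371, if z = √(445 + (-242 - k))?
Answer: -158596/541 + √17381/30597 ≈ -293.15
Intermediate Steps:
k = -1062/7 (k = (⅐)*(-1062) = -1062/7 ≈ -151.71)
z = √17381/7 (z = √(445 + (-242 - 1*(-1062/7))) = √(445 + (-242 + 1062/7)) = √(445 - 632/7) = √(2483/7) = √17381/7 ≈ 18.834)
((1152 - 2431)*(2381 - 1389))/4328 + z/4371 = ((1152 - 2431)*(2381 - 1389))/4328 + (√17381/7)/4371 = -1279*992*(1/4328) + (√17381/7)*(1/4371) = -1268768*1/4328 + √17381/30597 = -158596/541 + √17381/30597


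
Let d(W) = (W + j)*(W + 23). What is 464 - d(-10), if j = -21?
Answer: 867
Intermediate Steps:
d(W) = (-21 + W)*(23 + W) (d(W) = (W - 21)*(W + 23) = (-21 + W)*(23 + W))
464 - d(-10) = 464 - (-483 + (-10)**2 + 2*(-10)) = 464 - (-483 + 100 - 20) = 464 - 1*(-403) = 464 + 403 = 867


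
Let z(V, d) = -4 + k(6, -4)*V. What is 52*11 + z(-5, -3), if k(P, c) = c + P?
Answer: 558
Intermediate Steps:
k(P, c) = P + c
z(V, d) = -4 + 2*V (z(V, d) = -4 + (6 - 4)*V = -4 + 2*V)
52*11 + z(-5, -3) = 52*11 + (-4 + 2*(-5)) = 572 + (-4 - 10) = 572 - 14 = 558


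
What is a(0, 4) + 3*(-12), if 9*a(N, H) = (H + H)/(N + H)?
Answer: -322/9 ≈ -35.778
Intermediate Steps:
a(N, H) = 2*H/(9*(H + N)) (a(N, H) = ((H + H)/(N + H))/9 = ((2*H)/(H + N))/9 = (2*H/(H + N))/9 = 2*H/(9*(H + N)))
a(0, 4) + 3*(-12) = (2/9)*4/(4 + 0) + 3*(-12) = (2/9)*4/4 - 36 = (2/9)*4*(¼) - 36 = 2/9 - 36 = -322/9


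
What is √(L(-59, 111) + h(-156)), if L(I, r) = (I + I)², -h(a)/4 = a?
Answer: 2*√3637 ≈ 120.62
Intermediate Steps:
h(a) = -4*a
L(I, r) = 4*I² (L(I, r) = (2*I)² = 4*I²)
√(L(-59, 111) + h(-156)) = √(4*(-59)² - 4*(-156)) = √(4*3481 + 624) = √(13924 + 624) = √14548 = 2*√3637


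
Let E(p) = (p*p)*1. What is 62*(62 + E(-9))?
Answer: 8866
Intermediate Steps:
E(p) = p² (E(p) = p²*1 = p²)
62*(62 + E(-9)) = 62*(62 + (-9)²) = 62*(62 + 81) = 62*143 = 8866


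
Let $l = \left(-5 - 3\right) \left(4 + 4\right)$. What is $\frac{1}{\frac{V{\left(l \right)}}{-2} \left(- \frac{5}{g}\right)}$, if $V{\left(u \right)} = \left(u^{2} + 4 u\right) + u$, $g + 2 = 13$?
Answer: $\frac{11}{9440} \approx 0.0011653$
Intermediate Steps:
$g = 11$ ($g = -2 + 13 = 11$)
$l = -64$ ($l = \left(-8\right) 8 = -64$)
$V{\left(u \right)} = u^{2} + 5 u$
$\frac{1}{\frac{V{\left(l \right)}}{-2} \left(- \frac{5}{g}\right)} = \frac{1}{\frac{\left(-64\right) \left(5 - 64\right)}{-2} \left(- \frac{5}{11}\right)} = \frac{1}{- \frac{\left(-64\right) \left(-59\right)}{2} \left(\left(-5\right) \frac{1}{11}\right)} = \frac{1}{\left(- \frac{1}{2}\right) 3776 \left(- \frac{5}{11}\right)} = \frac{1}{\left(-1888\right) \left(- \frac{5}{11}\right)} = \frac{1}{\frac{9440}{11}} = \frac{11}{9440}$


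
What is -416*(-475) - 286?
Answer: 197314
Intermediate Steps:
-416*(-475) - 286 = 197600 - 286 = 197314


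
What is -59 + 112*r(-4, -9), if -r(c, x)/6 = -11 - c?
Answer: 4645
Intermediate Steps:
r(c, x) = 66 + 6*c (r(c, x) = -6*(-11 - c) = 66 + 6*c)
-59 + 112*r(-4, -9) = -59 + 112*(66 + 6*(-4)) = -59 + 112*(66 - 24) = -59 + 112*42 = -59 + 4704 = 4645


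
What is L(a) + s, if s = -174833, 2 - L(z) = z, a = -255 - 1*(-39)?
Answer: -174615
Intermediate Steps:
a = -216 (a = -255 + 39 = -216)
L(z) = 2 - z
L(a) + s = (2 - 1*(-216)) - 174833 = (2 + 216) - 174833 = 218 - 174833 = -174615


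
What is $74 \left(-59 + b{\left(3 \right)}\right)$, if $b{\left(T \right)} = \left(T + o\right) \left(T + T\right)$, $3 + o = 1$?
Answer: $-3922$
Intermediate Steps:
$o = -2$ ($o = -3 + 1 = -2$)
$b{\left(T \right)} = 2 T \left(-2 + T\right)$ ($b{\left(T \right)} = \left(T - 2\right) \left(T + T\right) = \left(-2 + T\right) 2 T = 2 T \left(-2 + T\right)$)
$74 \left(-59 + b{\left(3 \right)}\right) = 74 \left(-59 + 2 \cdot 3 \left(-2 + 3\right)\right) = 74 \left(-59 + 2 \cdot 3 \cdot 1\right) = 74 \left(-59 + 6\right) = 74 \left(-53\right) = -3922$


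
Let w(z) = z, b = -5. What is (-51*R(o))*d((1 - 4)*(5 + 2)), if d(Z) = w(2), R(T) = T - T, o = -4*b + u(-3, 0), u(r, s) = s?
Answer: 0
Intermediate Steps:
o = 20 (o = -4*(-5) + 0 = 20 + 0 = 20)
R(T) = 0
d(Z) = 2
(-51*R(o))*d((1 - 4)*(5 + 2)) = -51*0*2 = 0*2 = 0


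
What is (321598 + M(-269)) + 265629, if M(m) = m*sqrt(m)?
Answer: 587227 - 269*I*sqrt(269) ≈ 5.8723e+5 - 4411.9*I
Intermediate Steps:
M(m) = m**(3/2)
(321598 + M(-269)) + 265629 = (321598 + (-269)**(3/2)) + 265629 = (321598 - 269*I*sqrt(269)) + 265629 = 587227 - 269*I*sqrt(269)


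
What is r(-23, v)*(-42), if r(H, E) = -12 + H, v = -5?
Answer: 1470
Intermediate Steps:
r(-23, v)*(-42) = (-12 - 23)*(-42) = -35*(-42) = 1470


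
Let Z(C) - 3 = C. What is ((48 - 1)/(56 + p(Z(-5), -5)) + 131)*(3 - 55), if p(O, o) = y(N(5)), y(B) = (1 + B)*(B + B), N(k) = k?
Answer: -198159/29 ≈ -6833.1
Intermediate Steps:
Z(C) = 3 + C
y(B) = 2*B*(1 + B) (y(B) = (1 + B)*(2*B) = 2*B*(1 + B))
p(O, o) = 60 (p(O, o) = 2*5*(1 + 5) = 2*5*6 = 60)
((48 - 1)/(56 + p(Z(-5), -5)) + 131)*(3 - 55) = ((48 - 1)/(56 + 60) + 131)*(3 - 55) = (47/116 + 131)*(-52) = (15243/116)*(-52) = -198159/29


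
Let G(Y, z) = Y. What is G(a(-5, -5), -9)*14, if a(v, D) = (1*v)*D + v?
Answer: 280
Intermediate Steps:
a(v, D) = v + D*v (a(v, D) = v*D + v = D*v + v = v + D*v)
G(a(-5, -5), -9)*14 = -5*(1 - 5)*14 = -5*(-4)*14 = 20*14 = 280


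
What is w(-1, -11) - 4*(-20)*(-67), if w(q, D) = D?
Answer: -5371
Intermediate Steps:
w(-1, -11) - 4*(-20)*(-67) = -11 - 4*(-20)*(-67) = -11 + 80*(-67) = -11 - 5360 = -5371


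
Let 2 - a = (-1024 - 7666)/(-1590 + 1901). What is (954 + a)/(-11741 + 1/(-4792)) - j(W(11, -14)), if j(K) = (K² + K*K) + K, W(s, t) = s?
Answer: -1476132672337/5832584501 ≈ -253.08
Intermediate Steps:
a = 9312/311 (a = 2 - (-1024 - 7666)/(-1590 + 1901) = 2 - (-8690)/311 = 2 - 1*(-8690/311) = 2 + 8690/311 = 9312/311 ≈ 29.942)
j(K) = K + 2*K² (j(K) = (K² + K²) + K = 2*K² + K = K + 2*K²)
(954 + a)/(-11741 + 1/(-4792)) - j(W(11, -14)) = (954 + 9312/311)/(-11741 + 1/(-4792)) - 11*(1 + 2*11) = 306006/(311*(-11741 - 1/4792)) - 11*(1 + 22) = 306006/(311*(-56262873/4792)) - 11*23 = (306006/311)*(-4792/56262873) - 1*253 = -488793584/5832584501 - 253 = -1476132672337/5832584501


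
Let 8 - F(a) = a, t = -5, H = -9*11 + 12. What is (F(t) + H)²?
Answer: 5476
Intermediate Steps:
H = -87 (H = -99 + 12 = -87)
F(a) = 8 - a
(F(t) + H)² = ((8 - 1*(-5)) - 87)² = ((8 + 5) - 87)² = (13 - 87)² = (-74)² = 5476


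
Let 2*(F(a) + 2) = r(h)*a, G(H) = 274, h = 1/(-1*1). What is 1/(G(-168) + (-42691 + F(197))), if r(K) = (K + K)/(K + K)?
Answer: -2/84641 ≈ -2.3629e-5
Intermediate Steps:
h = -1 (h = 1/(-1) = -1)
r(K) = 1 (r(K) = (2*K)/((2*K)) = (2*K)*(1/(2*K)) = 1)
F(a) = -2 + a/2 (F(a) = -2 + (1*a)/2 = -2 + a/2)
1/(G(-168) + (-42691 + F(197))) = 1/(274 + (-42691 + (-2 + (½)*197))) = 1/(274 + (-42691 + (-2 + 197/2))) = 1/(274 + (-42691 + 193/2)) = 1/(274 - 85189/2) = 1/(-84641/2) = -2/84641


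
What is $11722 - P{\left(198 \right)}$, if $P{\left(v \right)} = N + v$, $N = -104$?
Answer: $11628$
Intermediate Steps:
$P{\left(v \right)} = -104 + v$
$11722 - P{\left(198 \right)} = 11722 - \left(-104 + 198\right) = 11722 - 94 = 11628$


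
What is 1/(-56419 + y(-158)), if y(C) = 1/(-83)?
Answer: -83/4682778 ≈ -1.7725e-5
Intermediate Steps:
y(C) = -1/83
1/(-56419 + y(-158)) = 1/(-56419 - 1/83) = 1/(-4682778/83) = -83/4682778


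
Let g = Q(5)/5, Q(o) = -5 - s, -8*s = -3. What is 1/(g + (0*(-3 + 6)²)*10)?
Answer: -40/43 ≈ -0.93023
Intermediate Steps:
s = 3/8 (s = -⅛*(-3) = 3/8 ≈ 0.37500)
Q(o) = -43/8 (Q(o) = -5 - 1*3/8 = -5 - 3/8 = -43/8)
g = -43/40 (g = -43/8/5 = -43/8*⅕ = -43/40 ≈ -1.0750)
1/(g + (0*(-3 + 6)²)*10) = 1/(-43/40 + (0*(-3 + 6)²)*10) = 1/(-43/40 + (0*3²)*10) = 1/(-43/40 + (0*9)*10) = 1/(-43/40 + 0*10) = 1/(-43/40 + 0) = 1/(-43/40) = -40/43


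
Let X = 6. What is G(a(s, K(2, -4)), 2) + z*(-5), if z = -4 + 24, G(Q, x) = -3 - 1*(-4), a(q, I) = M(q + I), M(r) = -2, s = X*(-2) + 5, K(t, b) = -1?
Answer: -99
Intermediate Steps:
s = -7 (s = 6*(-2) + 5 = -12 + 5 = -7)
a(q, I) = -2
G(Q, x) = 1 (G(Q, x) = -3 + 4 = 1)
z = 20
G(a(s, K(2, -4)), 2) + z*(-5) = 1 + 20*(-5) = 1 - 100 = -99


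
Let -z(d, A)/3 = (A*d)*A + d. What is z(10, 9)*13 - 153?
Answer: -32133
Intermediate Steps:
z(d, A) = -3*d - 3*d*A² (z(d, A) = -3*((A*d)*A + d) = -3*(d*A² + d) = -3*(d + d*A²) = -3*d - 3*d*A²)
z(10, 9)*13 - 153 = -3*10*(1 + 9²)*13 - 153 = -3*10*(1 + 81)*13 - 153 = -3*10*82*13 - 153 = -2460*13 - 153 = -31980 - 153 = -32133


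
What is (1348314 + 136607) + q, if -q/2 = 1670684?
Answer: -1856447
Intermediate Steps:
q = -3341368 (q = -2*1670684 = -3341368)
(1348314 + 136607) + q = (1348314 + 136607) - 3341368 = 1484921 - 3341368 = -1856447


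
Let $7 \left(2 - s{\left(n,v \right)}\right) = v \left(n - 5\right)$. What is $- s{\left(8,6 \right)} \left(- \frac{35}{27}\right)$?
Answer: $- \frac{20}{27} \approx -0.74074$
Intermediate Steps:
$s{\left(n,v \right)} = 2 - \frac{v \left(-5 + n\right)}{7}$ ($s{\left(n,v \right)} = 2 - \frac{v \left(n - 5\right)}{7} = 2 - \frac{v \left(-5 + n\right)}{7}$)
$- s{\left(8,6 \right)} \left(- \frac{35}{27}\right) = - (2 + \frac{5}{7} \cdot 6 - \frac{8}{7} \cdot 6) \left(- \frac{35}{27}\right) = - (2 + \frac{30}{7} - \frac{48}{7}) \left(\left(-35\right) \frac{1}{27}\right) = \left(-1\right) \left(- \frac{4}{7}\right) \left(- \frac{35}{27}\right) = \frac{4}{7} \left(- \frac{35}{27}\right) = - \frac{20}{27}$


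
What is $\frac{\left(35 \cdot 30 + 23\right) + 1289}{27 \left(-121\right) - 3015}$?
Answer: $- \frac{1181}{3141} \approx -0.37599$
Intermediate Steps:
$\frac{\left(35 \cdot 30 + 23\right) + 1289}{27 \left(-121\right) - 3015} = \frac{\left(1050 + 23\right) + 1289}{-3267 - 3015} = \frac{1073 + 1289}{-6282} = 2362 \left(- \frac{1}{6282}\right) = - \frac{1181}{3141}$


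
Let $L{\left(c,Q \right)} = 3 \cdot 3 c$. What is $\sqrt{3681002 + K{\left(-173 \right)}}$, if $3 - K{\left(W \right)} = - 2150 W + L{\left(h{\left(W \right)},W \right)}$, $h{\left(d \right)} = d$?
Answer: $2 \sqrt{827653} \approx 1819.5$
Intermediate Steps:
$L{\left(c,Q \right)} = 9 c$
$K{\left(W \right)} = 3 + 2141 W$ ($K{\left(W \right)} = 3 - \left(- 2150 W + 9 W\right) = 3 - - 2141 W = 3 + 2141 W$)
$\sqrt{3681002 + K{\left(-173 \right)}} = \sqrt{3681002 + \left(3 + 2141 \left(-173\right)\right)} = \sqrt{3681002 + \left(3 - 370393\right)} = \sqrt{3681002 - 370390} = \sqrt{3310612} = 2 \sqrt{827653}$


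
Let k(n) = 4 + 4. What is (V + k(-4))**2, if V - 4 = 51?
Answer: 3969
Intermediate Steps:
k(n) = 8
V = 55 (V = 4 + 51 = 55)
(V + k(-4))**2 = (55 + 8)**2 = 63**2 = 3969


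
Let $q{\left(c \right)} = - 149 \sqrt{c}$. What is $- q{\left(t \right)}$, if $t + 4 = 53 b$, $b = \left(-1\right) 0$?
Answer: $298 i \approx 298.0 i$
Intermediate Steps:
$b = 0$
$t = -4$ ($t = -4 + 53 \cdot 0 = -4 + 0 = -4$)
$- q{\left(t \right)} = - \left(-149\right) \sqrt{-4} = - \left(-149\right) 2 i = - \left(-298\right) i = 298 i$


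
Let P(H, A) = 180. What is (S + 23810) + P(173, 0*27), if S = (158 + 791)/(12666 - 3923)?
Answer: 209745519/8743 ≈ 23990.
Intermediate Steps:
S = 949/8743 ≈ 0.10854
(S + 23810) + P(173, 0*27) = (949/8743 + 23810) + 180 = 208171779/8743 + 180 = 209745519/8743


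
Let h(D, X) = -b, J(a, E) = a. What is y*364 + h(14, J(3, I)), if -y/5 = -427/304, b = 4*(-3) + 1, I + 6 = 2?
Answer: 195121/76 ≈ 2567.4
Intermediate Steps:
I = -4 (I = -6 + 2 = -4)
b = -11 (b = -12 + 1 = -11)
h(D, X) = 11 (h(D, X) = -1*(-11) = 11)
y = 2135/304 (y = -(-2135)/304 = -5*(-427/304) = 2135/304 ≈ 7.0230)
y*364 + h(14, J(3, I)) = (2135/304)*364 + 11 = 194285/76 + 11 = 195121/76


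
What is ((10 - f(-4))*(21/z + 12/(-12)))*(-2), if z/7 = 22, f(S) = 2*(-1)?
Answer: 228/11 ≈ 20.727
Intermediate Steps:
f(S) = -2
z = 154 (z = 7*22 = 154)
((10 - f(-4))*(21/z + 12/(-12)))*(-2) = ((10 - 1*(-2))*(21/154 + 12/(-12)))*(-2) = ((10 + 2)*(21*(1/154) + 12*(-1/12)))*(-2) = (12*(3/22 - 1))*(-2) = (12*(-19/22))*(-2) = -114/11*(-2) = 228/11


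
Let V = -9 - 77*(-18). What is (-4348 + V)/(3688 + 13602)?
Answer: -2971/17290 ≈ -0.17183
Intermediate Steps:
V = 1377 (V = -9 + 1386 = 1377)
(-4348 + V)/(3688 + 13602) = (-4348 + 1377)/(3688 + 13602) = -2971/17290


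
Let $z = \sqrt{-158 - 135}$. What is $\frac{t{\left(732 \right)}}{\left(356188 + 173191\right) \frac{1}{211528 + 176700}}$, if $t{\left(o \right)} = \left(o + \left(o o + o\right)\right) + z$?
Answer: $\frac{208590245664}{529379} + \frac{388228 i \sqrt{293}}{529379} \approx 3.9403 \cdot 10^{5} + 12.553 i$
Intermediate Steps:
$z = i \sqrt{293}$ ($z = \sqrt{-293} = i \sqrt{293} \approx 17.117 i$)
$t{\left(o \right)} = o^{2} + 2 o + i \sqrt{293}$ ($t{\left(o \right)} = \left(o + \left(o o + o\right)\right) + i \sqrt{293} = \left(o + \left(o^{2} + o\right)\right) + i \sqrt{293} = \left(o + \left(o + o^{2}\right)\right) + i \sqrt{293} = \left(o^{2} + 2 o\right) + i \sqrt{293} = o^{2} + 2 o + i \sqrt{293}$)
$\frac{t{\left(732 \right)}}{\left(356188 + 173191\right) \frac{1}{211528 + 176700}} = \frac{732^{2} + 2 \cdot 732 + i \sqrt{293}}{\left(356188 + 173191\right) \frac{1}{211528 + 176700}} = \frac{535824 + 1464 + i \sqrt{293}}{529379 \cdot \frac{1}{388228}} = \frac{537288 + i \sqrt{293}}{529379 \cdot \frac{1}{388228}} = \frac{537288 + i \sqrt{293}}{\frac{529379}{388228}} = \left(537288 + i \sqrt{293}\right) \frac{388228}{529379} = \frac{208590245664}{529379} + \frac{388228 i \sqrt{293}}{529379}$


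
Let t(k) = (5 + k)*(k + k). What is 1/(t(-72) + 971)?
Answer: 1/10619 ≈ 9.4171e-5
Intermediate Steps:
t(k) = 2*k*(5 + k) (t(k) = (5 + k)*(2*k) = 2*k*(5 + k))
1/(t(-72) + 971) = 1/(2*(-72)*(5 - 72) + 971) = 1/(2*(-72)*(-67) + 971) = 1/(9648 + 971) = 1/10619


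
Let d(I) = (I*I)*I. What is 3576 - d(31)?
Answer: -26215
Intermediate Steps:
d(I) = I**3 (d(I) = I**2*I = I**3)
3576 - d(31) = 3576 - 1*31**3 = 3576 - 1*29791 = 3576 - 29791 = -26215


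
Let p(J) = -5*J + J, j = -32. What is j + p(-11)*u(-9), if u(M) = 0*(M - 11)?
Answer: -32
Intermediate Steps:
p(J) = -4*J
u(M) = 0 (u(M) = 0*(-11 + M) = 0)
j + p(-11)*u(-9) = -32 - 4*(-11)*0 = -32 + 44*0 = -32 + 0 = -32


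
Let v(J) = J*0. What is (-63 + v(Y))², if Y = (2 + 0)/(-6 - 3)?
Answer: 3969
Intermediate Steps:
Y = -2/9 (Y = 2/(-9) = 2*(-⅑) = -2/9 ≈ -0.22222)
v(J) = 0
(-63 + v(Y))² = (-63 + 0)² = (-63)² = 3969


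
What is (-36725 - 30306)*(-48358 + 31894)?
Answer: 1103598384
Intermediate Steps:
(-36725 - 30306)*(-48358 + 31894) = -67031*(-16464) = 1103598384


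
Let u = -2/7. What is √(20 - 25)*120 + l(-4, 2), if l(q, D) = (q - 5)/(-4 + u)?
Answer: 21/10 + 120*I*√5 ≈ 2.1 + 268.33*I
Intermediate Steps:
u = -2/7 (u = -2*⅐ = -2/7 ≈ -0.28571)
l(q, D) = 7/6 - 7*q/30 (l(q, D) = (q - 5)/(-4 - 2/7) = (-5 + q)/(-30/7) = (-5 + q)*(-7/30) = 7/6 - 7*q/30)
√(20 - 25)*120 + l(-4, 2) = √(20 - 25)*120 + (7/6 - 7/30*(-4)) = √(-5)*120 + (7/6 + 14/15) = (I*√5)*120 + 21/10 = 120*I*√5 + 21/10 = 21/10 + 120*I*√5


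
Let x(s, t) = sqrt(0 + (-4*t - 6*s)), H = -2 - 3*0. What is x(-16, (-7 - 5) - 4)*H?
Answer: -8*sqrt(10) ≈ -25.298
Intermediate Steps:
H = -2 (H = -2 + 0 = -2)
x(s, t) = sqrt(-6*s - 4*t) (x(s, t) = sqrt(0 + (-6*s - 4*t)) = sqrt(-6*s - 4*t))
x(-16, (-7 - 5) - 4)*H = sqrt(-6*(-16) - 4*((-7 - 5) - 4))*(-2) = sqrt(96 - 4*(-12 - 4))*(-2) = sqrt(96 - 4*(-16))*(-2) = sqrt(96 + 64)*(-2) = sqrt(160)*(-2) = (4*sqrt(10))*(-2) = -8*sqrt(10)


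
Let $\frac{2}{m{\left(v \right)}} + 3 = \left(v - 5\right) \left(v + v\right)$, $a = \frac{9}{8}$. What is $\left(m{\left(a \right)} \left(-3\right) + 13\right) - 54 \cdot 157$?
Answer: $- \frac{1058061}{125} \approx -8464.5$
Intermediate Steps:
$a = \frac{9}{8}$ ($a = 9 \cdot \frac{1}{8} = \frac{9}{8} \approx 1.125$)
$m{\left(v \right)} = \frac{2}{-3 + 2 v \left(-5 + v\right)}$ ($m{\left(v \right)} = \frac{2}{-3 + \left(v - 5\right) \left(v + v\right)} = \frac{2}{-3 + \left(-5 + v\right) 2 v} = \frac{2}{-3 + 2 v \left(-5 + v\right)}$)
$\left(m{\left(a \right)} \left(-3\right) + 13\right) - 54 \cdot 157 = \left(\frac{2}{-3 - \frac{45}{4} + 2 \left(\frac{9}{8}\right)^{2}} \left(-3\right) + 13\right) - 54 \cdot 157 = \left(\frac{2}{-3 - \frac{45}{4} + 2 \cdot \frac{81}{64}} \left(-3\right) + 13\right) - 8478 = \left(\frac{2}{-3 - \frac{45}{4} + \frac{81}{32}} \left(-3\right) + 13\right) - 8478 = \left(\frac{2}{- \frac{375}{32}} \left(-3\right) + 13\right) - 8478 = \left(2 \left(- \frac{32}{375}\right) \left(-3\right) + 13\right) - 8478 = \left(\left(- \frac{64}{375}\right) \left(-3\right) + 13\right) - 8478 = \left(\frac{64}{125} + 13\right) - 8478 = \frac{1689}{125} - 8478 = - \frac{1058061}{125}$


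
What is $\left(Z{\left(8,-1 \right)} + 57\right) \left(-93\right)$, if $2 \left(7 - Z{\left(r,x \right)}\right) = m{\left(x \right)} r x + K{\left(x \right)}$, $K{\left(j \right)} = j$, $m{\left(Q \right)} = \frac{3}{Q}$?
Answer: $- \frac{9765}{2} \approx -4882.5$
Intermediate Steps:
$Z{\left(r,x \right)} = 7 - \frac{3 r}{2} - \frac{x}{2}$ ($Z{\left(r,x \right)} = 7 - \frac{\frac{3}{x} r x + x}{2} = 7 - \frac{\frac{3 r}{x} x + x}{2} = 7 - \frac{3 r + x}{2} = 7 - \frac{x + 3 r}{2} = 7 - \left(\frac{x}{2} + \frac{3 r}{2}\right) = 7 - \frac{3 r}{2} - \frac{x}{2}$)
$\left(Z{\left(8,-1 \right)} + 57\right) \left(-93\right) = \left(\left(7 - 12 - - \frac{1}{2}\right) + 57\right) \left(-93\right) = \left(\left(7 - 12 + \frac{1}{2}\right) + 57\right) \left(-93\right) = \left(- \frac{9}{2} + 57\right) \left(-93\right) = \frac{105}{2} \left(-93\right) = - \frac{9765}{2}$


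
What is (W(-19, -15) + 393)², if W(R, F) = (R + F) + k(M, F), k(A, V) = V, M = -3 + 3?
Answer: 118336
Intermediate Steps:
M = 0
W(R, F) = R + 2*F (W(R, F) = (R + F) + F = (F + R) + F = R + 2*F)
(W(-19, -15) + 393)² = ((-19 + 2*(-15)) + 393)² = ((-19 - 30) + 393)² = (-49 + 393)² = 344² = 118336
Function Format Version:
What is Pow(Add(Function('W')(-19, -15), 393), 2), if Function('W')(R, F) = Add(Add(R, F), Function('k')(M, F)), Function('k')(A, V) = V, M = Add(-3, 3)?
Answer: 118336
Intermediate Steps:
M = 0
Function('W')(R, F) = Add(R, Mul(2, F)) (Function('W')(R, F) = Add(Add(R, F), F) = Add(Add(F, R), F) = Add(R, Mul(2, F)))
Pow(Add(Function('W')(-19, -15), 393), 2) = Pow(Add(Add(-19, Mul(2, -15)), 393), 2) = Pow(Add(Add(-19, -30), 393), 2) = Pow(Add(-49, 393), 2) = Pow(344, 2) = 118336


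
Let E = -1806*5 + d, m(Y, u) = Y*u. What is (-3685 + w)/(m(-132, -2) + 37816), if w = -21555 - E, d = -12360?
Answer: -55/544 ≈ -0.10110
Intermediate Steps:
E = -21390 (E = -1806*5 - 12360 = -9030 - 12360 = -21390)
w = -165 (w = -21555 - 1*(-21390) = -21555 + 21390 = -165)
(-3685 + w)/(m(-132, -2) + 37816) = (-3685 - 165)/(-132*(-2) + 37816) = -3850/(264 + 37816) = -3850/38080 = -3850*1/38080 = -55/544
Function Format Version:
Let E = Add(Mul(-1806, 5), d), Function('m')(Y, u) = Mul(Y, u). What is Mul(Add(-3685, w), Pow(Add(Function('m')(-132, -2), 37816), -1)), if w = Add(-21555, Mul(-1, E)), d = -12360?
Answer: Rational(-55, 544) ≈ -0.10110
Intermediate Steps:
E = -21390 (E = Add(Mul(-1806, 5), -12360) = Add(-9030, -12360) = -21390)
w = -165 (w = Add(-21555, Mul(-1, -21390)) = Add(-21555, 21390) = -165)
Mul(Add(-3685, w), Pow(Add(Function('m')(-132, -2), 37816), -1)) = Mul(Add(-3685, -165), Pow(Add(Mul(-132, -2), 37816), -1)) = Mul(-3850, Pow(Add(264, 37816), -1)) = Mul(-3850, Pow(38080, -1)) = Mul(-3850, Rational(1, 38080)) = Rational(-55, 544)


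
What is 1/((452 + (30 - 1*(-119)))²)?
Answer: 1/361201 ≈ 2.7685e-6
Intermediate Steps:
1/((452 + (30 - 1*(-119)))²) = 1/((452 + (30 + 119))²) = 1/((452 + 149)²) = 1/(601²) = 1/361201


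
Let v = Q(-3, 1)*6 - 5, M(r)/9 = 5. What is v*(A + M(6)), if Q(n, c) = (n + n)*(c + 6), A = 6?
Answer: -13107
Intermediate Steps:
M(r) = 45 (M(r) = 9*5 = 45)
Q(n, c) = 2*n*(6 + c) (Q(n, c) = (2*n)*(6 + c) = 2*n*(6 + c))
v = -257 (v = (2*(-3)*(6 + 1))*6 - 5 = (2*(-3)*7)*6 - 5 = -42*6 - 5 = -252 - 5 = -257)
v*(A + M(6)) = -257*(6 + 45) = -257*51 = -13107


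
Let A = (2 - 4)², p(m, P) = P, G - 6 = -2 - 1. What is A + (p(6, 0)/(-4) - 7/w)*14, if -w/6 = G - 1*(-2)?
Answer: 109/15 ≈ 7.2667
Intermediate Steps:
G = 3 (G = 6 + (-2 - 1) = 6 - 3 = 3)
A = 4 (A = (-2)² = 4)
w = -30 (w = -6*(3 - 1*(-2)) = -6*(3 + 2) = -6*5 = -30)
A + (p(6, 0)/(-4) - 7/w)*14 = 4 + (0/(-4) - 7/(-30))*14 = 4 + (0*(-¼) - 7*(-1/30))*14 = 4 + (0 + 7/30)*14 = 4 + (7/30)*14 = 4 + 49/15 = 109/15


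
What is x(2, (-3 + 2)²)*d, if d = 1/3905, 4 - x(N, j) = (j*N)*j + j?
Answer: 1/3905 ≈ 0.00025608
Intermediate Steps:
x(N, j) = 4 - j - N*j² (x(N, j) = 4 - ((j*N)*j + j) = 4 - ((N*j)*j + j) = 4 - (N*j² + j) = 4 - (j + N*j²) = 4 + (-j - N*j²) = 4 - j - N*j²)
d = 1/3905 ≈ 0.00025608
x(2, (-3 + 2)²)*d = (4 - (-3 + 2)² - 1*2*((-3 + 2)²)²)*(1/3905) = (4 - 1*(-1)² - 1*2*((-1)²)²)*(1/3905) = (4 - 1*1 - 1*2*1²)*(1/3905) = (4 - 1 - 1*2*1)*(1/3905) = (4 - 1 - 2)*(1/3905) = 1*(1/3905) = 1/3905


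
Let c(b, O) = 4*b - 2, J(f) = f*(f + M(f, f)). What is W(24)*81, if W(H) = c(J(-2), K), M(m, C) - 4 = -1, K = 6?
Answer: -810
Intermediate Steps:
M(m, C) = 3 (M(m, C) = 4 - 1 = 3)
J(f) = f*(3 + f) (J(f) = f*(f + 3) = f*(3 + f))
c(b, O) = -2 + 4*b
W(H) = -10 (W(H) = -2 + 4*(-2*(3 - 2)) = -2 + 4*(-2*1) = -2 + 4*(-2) = -2 - 8 = -10)
W(24)*81 = -10*81 = -810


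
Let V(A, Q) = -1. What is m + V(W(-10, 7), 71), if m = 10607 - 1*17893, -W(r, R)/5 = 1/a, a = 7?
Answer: -7287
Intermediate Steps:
W(r, R) = -5/7
m = -7286 (m = 10607 - 17893 = -7286)
m + V(W(-10, 7), 71) = -7286 - 1 = -7287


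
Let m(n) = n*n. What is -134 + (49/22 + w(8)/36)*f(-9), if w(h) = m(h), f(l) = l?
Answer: -3741/22 ≈ -170.05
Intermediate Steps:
m(n) = n**2
w(h) = h**2
-134 + (49/22 + w(8)/36)*f(-9) = -134 + (49/22 + 8**2/36)*(-9) = -134 + (49*(1/22) + 64*(1/36))*(-9) = -134 + (49/22 + 16/9)*(-9) = -134 + (793/198)*(-9) = -134 - 793/22 = -3741/22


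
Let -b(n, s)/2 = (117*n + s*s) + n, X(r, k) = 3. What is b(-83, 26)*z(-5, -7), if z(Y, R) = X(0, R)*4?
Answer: 218832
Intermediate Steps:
z(Y, R) = 12 (z(Y, R) = 3*4 = 12)
b(n, s) = -236*n - 2*s**2 (b(n, s) = -2*((117*n + s*s) + n) = -2*((117*n + s**2) + n) = -2*((s**2 + 117*n) + n) = -2*(s**2 + 118*n) = -236*n - 2*s**2)
b(-83, 26)*z(-5, -7) = (-236*(-83) - 2*26**2)*12 = (19588 - 2*676)*12 = (19588 - 1352)*12 = 18236*12 = 218832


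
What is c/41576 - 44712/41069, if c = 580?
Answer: -458781523/426871186 ≈ -1.0748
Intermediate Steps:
c/41576 - 44712/41069 = 580/41576 - 44712/41069 = 580*(1/41576) - 44712*1/41069 = 145/10394 - 44712/41069 = -458781523/426871186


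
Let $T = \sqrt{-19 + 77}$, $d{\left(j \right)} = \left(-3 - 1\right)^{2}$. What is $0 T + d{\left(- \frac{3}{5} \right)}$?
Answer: $16$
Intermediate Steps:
$d{\left(j \right)} = 16$ ($d{\left(j \right)} = \left(-4\right)^{2} = 16$)
$T = \sqrt{58} \approx 7.6158$
$0 T + d{\left(- \frac{3}{5} \right)} = 0 \sqrt{58} + 16 = 0 + 16 = 16$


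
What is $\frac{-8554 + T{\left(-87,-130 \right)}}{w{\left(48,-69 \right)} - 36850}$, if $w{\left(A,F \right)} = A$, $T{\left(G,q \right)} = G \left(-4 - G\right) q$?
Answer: $- \frac{465088}{18401} \approx -25.275$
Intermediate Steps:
$T{\left(G,q \right)} = G q \left(-4 - G\right)$
$\frac{-8554 + T{\left(-87,-130 \right)}}{w{\left(48,-69 \right)} - 36850} = \frac{-8554 - \left(-87\right) \left(-130\right) \left(4 - 87\right)}{48 - 36850} = \frac{-8554 - \left(-87\right) \left(-130\right) \left(-83\right)}{-36802} = \left(-8554 + 938730\right) \left(- \frac{1}{36802}\right) = 930176 \left(- \frac{1}{36802}\right) = - \frac{465088}{18401}$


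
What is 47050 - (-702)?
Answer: 47752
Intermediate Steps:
47050 - (-702) = 47050 - 1*(-702) = 47050 + 702 = 47752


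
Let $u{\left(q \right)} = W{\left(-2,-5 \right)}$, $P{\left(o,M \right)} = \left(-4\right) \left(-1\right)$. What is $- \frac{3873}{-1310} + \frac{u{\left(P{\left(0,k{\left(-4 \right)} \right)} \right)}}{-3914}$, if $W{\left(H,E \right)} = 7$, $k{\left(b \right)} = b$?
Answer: $\frac{3787438}{1281835} \approx 2.9547$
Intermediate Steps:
$P{\left(o,M \right)} = 4$
$u{\left(q \right)} = 7$
$- \frac{3873}{-1310} + \frac{u{\left(P{\left(0,k{\left(-4 \right)} \right)} \right)}}{-3914} = - \frac{3873}{-1310} + \frac{7}{-3914} = \left(-3873\right) \left(- \frac{1}{1310}\right) + 7 \left(- \frac{1}{3914}\right) = \frac{3873}{1310} - \frac{7}{3914} = \frac{3787438}{1281835}$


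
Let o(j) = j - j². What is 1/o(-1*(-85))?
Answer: -1/7140 ≈ -0.00014006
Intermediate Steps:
1/o(-1*(-85)) = 1/((-1*(-85))*(1 - (-1)*(-85))) = 1/(85*(1 - 1*85)) = 1/(85*(1 - 85)) = 1/(85*(-84)) = 1/(-7140) = -1/7140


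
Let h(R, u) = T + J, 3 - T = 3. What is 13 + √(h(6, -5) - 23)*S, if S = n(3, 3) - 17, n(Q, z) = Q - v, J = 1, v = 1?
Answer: 13 - 15*I*√22 ≈ 13.0 - 70.356*I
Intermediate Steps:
T = 0 (T = 3 - 1*3 = 3 - 3 = 0)
n(Q, z) = -1 + Q (n(Q, z) = Q - 1*1 = Q - 1 = -1 + Q)
h(R, u) = 1 (h(R, u) = 0 + 1 = 1)
S = -15 (S = (-1 + 3) - 17 = 2 - 17 = -15)
13 + √(h(6, -5) - 23)*S = 13 + √(1 - 23)*(-15) = 13 + √(-22)*(-15) = 13 + (I*√22)*(-15) = 13 - 15*I*√22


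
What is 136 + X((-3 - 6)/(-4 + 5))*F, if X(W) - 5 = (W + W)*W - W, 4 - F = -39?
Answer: 7704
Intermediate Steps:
F = 43 (F = 4 - 1*(-39) = 4 + 39 = 43)
X(W) = 5 - W + 2*W² (X(W) = 5 + ((W + W)*W - W) = 5 + ((2*W)*W - W) = 5 + (2*W² - W) = 5 + (-W + 2*W²) = 5 - W + 2*W²)
136 + X((-3 - 6)/(-4 + 5))*F = 136 + (5 - (-3 - 6)/(-4 + 5) + 2*((-3 - 6)/(-4 + 5))²)*43 = 136 + (5 - (-9)/1 + 2*(-9/1)²)*43 = 136 + (5 - (-9) + 2*(-9*1)²)*43 = 136 + (5 - 1*(-9) + 2*(-9)²)*43 = 136 + (5 + 9 + 2*81)*43 = 136 + (5 + 9 + 162)*43 = 136 + 176*43 = 136 + 7568 = 7704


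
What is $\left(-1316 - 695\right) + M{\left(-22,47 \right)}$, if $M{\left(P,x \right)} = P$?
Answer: $-2033$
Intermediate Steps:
$\left(-1316 - 695\right) + M{\left(-22,47 \right)} = \left(-1316 - 695\right) - 22 = -2011 - 22 = -2033$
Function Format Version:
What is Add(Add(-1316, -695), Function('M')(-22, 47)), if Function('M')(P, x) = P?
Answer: -2033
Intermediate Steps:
Add(Add(-1316, -695), Function('M')(-22, 47)) = Add(Add(-1316, -695), -22) = Add(-2011, -22) = -2033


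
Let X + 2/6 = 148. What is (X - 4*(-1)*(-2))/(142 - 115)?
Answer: 419/81 ≈ 5.1728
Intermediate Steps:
X = 443/3 (X = -⅓ + 148 = 443/3 ≈ 147.67)
(X - 4*(-1)*(-2))/(142 - 115) = (443/3 - 4*(-1)*(-2))/(142 - 115) = (443/3 + 4*(-2))/27 = (443/3 - 8)/27 = (1/27)*(419/3) = 419/81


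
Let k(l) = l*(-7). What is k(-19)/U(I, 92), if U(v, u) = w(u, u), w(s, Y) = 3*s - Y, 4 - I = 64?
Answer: 133/184 ≈ 0.72283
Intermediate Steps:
I = -60 (I = 4 - 1*64 = 4 - 64 = -60)
k(l) = -7*l
w(s, Y) = -Y + 3*s
U(v, u) = 2*u (U(v, u) = -u + 3*u = 2*u)
k(-19)/U(I, 92) = (-7*(-19))/((2*92)) = 133/184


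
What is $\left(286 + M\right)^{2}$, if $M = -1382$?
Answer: $1201216$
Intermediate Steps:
$\left(286 + M\right)^{2} = \left(286 - 1382\right)^{2} = \left(-1096\right)^{2} = 1201216$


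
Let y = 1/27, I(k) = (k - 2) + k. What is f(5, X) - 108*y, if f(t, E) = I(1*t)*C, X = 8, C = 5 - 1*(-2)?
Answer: 52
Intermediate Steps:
I(k) = -2 + 2*k (I(k) = (-2 + k) + k = -2 + 2*k)
C = 7 (C = 5 + 2 = 7)
f(t, E) = -14 + 14*t (f(t, E) = (-2 + 2*(1*t))*7 = (-2 + 2*t)*7 = -14 + 14*t)
y = 1/27 ≈ 0.037037
f(5, X) - 108*y = (-14 + 14*5) - 108*1/27 = (-14 + 70) - 4 = 56 - 4 = 52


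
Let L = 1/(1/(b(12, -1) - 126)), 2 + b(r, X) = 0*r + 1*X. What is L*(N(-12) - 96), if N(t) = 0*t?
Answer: 12384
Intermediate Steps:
b(r, X) = -2 + X (b(r, X) = -2 + (0*r + 1*X) = -2 + (0 + X) = -2 + X)
N(t) = 0
L = -129 (L = 1/(1/((-2 - 1) - 126)) = 1/(1/(-3 - 126)) = 1/(1/(-129)) = 1/(-1/129) = -129)
L*(N(-12) - 96) = -129*(0 - 96) = -129*(-96) = 12384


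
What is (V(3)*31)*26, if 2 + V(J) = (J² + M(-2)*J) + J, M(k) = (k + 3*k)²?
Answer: 162812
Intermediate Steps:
M(k) = 16*k² (M(k) = (4*k)² = 16*k²)
V(J) = -2 + J² + 65*J (V(J) = -2 + ((J² + (16*(-2)²)*J) + J) = -2 + ((J² + (16*4)*J) + J) = -2 + ((J² + 64*J) + J) = -2 + (J² + 65*J) = -2 + J² + 65*J)
(V(3)*31)*26 = ((-2 + 3² + 65*3)*31)*26 = ((-2 + 9 + 195)*31)*26 = (202*31)*26 = 6262*26 = 162812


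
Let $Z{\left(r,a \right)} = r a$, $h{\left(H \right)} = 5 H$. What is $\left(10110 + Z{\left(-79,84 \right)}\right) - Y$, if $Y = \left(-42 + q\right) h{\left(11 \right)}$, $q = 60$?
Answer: $2484$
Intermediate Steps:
$Y = 990$ ($Y = \left(-42 + 60\right) 5 \cdot 11 = 18 \cdot 55 = 990$)
$Z{\left(r,a \right)} = a r$
$\left(10110 + Z{\left(-79,84 \right)}\right) - Y = \left(10110 + 84 \left(-79\right)\right) - 990 = \left(10110 - 6636\right) - 990 = 3474 - 990 = 2484$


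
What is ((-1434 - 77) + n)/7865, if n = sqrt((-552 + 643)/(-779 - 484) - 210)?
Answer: -1511/7865 + I*sqrt(335100423)/9933495 ≈ -0.19212 + 0.0018428*I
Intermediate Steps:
n = I*sqrt(335100423)/1263 (n = sqrt(91/(-1263) - 210) = sqrt(91*(-1/1263) - 210) = sqrt(-91/1263 - 210) = sqrt(-265321/1263) = I*sqrt(335100423)/1263 ≈ 14.494*I)
((-1434 - 77) + n)/7865 = ((-1434 - 77) + I*sqrt(335100423)/1263)/7865 = (-1511 + I*sqrt(335100423)/1263)*(1/7865) = -1511/7865 + I*sqrt(335100423)/9933495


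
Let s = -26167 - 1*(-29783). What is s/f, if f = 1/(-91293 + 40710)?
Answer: -182908128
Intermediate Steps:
f = -1/50583 (f = 1/(-50583) = -1/50583 ≈ -1.9769e-5)
s = 3616 (s = -26167 + 29783 = 3616)
s/f = 3616/(-1/50583) = 3616*(-50583) = -182908128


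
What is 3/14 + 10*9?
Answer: 1263/14 ≈ 90.214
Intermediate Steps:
3/14 + 10*9 = 3*(1/14) + 90 = 3/14 + 90 = 1263/14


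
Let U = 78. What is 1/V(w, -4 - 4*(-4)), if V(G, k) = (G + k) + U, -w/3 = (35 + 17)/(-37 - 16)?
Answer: 53/4926 ≈ 0.010759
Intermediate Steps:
w = 156/53 (w = -3*(35 + 17)/(-37 - 16) = -156/(-53) = -156*(-1)/53 = -3*(-52/53) = 156/53 ≈ 2.9434)
V(G, k) = 78 + G + k (V(G, k) = (G + k) + 78 = 78 + G + k)
1/V(w, -4 - 4*(-4)) = 1/(78 + 156/53 + (-4 - 4*(-4))) = 1/(78 + 156/53 + (-4 + 16)) = 1/(78 + 156/53 + 12) = 1/(4926/53) = 53/4926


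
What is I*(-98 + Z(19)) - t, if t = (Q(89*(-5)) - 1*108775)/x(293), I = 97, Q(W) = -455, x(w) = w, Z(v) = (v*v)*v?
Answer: 192263611/293 ≈ 6.5619e+5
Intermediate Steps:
Z(v) = v³ (Z(v) = v²*v = v³)
t = -109230/293 (t = (-455 - 1*108775)/293 = (-455 - 108775)*(1/293) = -109230*1/293 = -109230/293 ≈ -372.80)
I*(-98 + Z(19)) - t = 97*(-98 + 19³) - 1*(-109230/293) = 97*(-98 + 6859) + 109230/293 = 97*6761 + 109230/293 = 655817 + 109230/293 = 192263611/293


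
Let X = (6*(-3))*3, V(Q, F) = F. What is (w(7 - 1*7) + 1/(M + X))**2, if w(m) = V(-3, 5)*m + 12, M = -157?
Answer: 6405961/44521 ≈ 143.89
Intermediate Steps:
X = -54 (X = -18*3 = -54)
w(m) = 12 + 5*m (w(m) = 5*m + 12 = 12 + 5*m)
(w(7 - 1*7) + 1/(M + X))**2 = ((12 + 5*(7 - 1*7)) + 1/(-157 - 54))**2 = ((12 + 5*(7 - 7)) + 1/(-211))**2 = ((12 + 5*0) - 1/211)**2 = ((12 + 0) - 1/211)**2 = (12 - 1/211)**2 = (2531/211)**2 = 6405961/44521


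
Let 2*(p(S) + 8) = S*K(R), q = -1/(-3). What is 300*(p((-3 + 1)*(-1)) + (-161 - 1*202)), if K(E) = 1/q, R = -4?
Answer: -110400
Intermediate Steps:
q = ⅓ (q = -1*(-⅓) = ⅓ ≈ 0.33333)
K(E) = 3 (K(E) = 1/(⅓) = 3)
p(S) = -8 + 3*S/2 (p(S) = -8 + (S*3)/2 = -8 + (3*S)/2 = -8 + 3*S/2)
300*(p((-3 + 1)*(-1)) + (-161 - 1*202)) = 300*((-8 + 3*((-3 + 1)*(-1))/2) + (-161 - 1*202)) = 300*((-8 + 3*(-2*(-1))/2) + (-161 - 202)) = 300*((-8 + (3/2)*2) - 363) = 300*((-8 + 3) - 363) = 300*(-5 - 363) = 300*(-368) = -110400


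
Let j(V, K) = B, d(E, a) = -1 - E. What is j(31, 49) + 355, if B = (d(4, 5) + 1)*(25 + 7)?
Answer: 227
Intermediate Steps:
B = -128 (B = ((-1 - 1*4) + 1)*(25 + 7) = ((-1 - 4) + 1)*32 = (-5 + 1)*32 = -4*32 = -128)
j(V, K) = -128
j(31, 49) + 355 = -128 + 355 = 227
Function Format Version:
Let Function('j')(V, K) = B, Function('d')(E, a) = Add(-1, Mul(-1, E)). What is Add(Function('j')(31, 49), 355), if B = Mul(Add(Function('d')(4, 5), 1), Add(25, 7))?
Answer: 227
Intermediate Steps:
B = -128 (B = Mul(Add(Add(-1, Mul(-1, 4)), 1), Add(25, 7)) = Mul(Add(Add(-1, -4), 1), 32) = Mul(Add(-5, 1), 32) = Mul(-4, 32) = -128)
Function('j')(V, K) = -128
Add(Function('j')(31, 49), 355) = Add(-128, 355) = 227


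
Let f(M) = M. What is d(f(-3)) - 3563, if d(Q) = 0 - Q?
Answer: -3560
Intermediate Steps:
d(Q) = -Q
d(f(-3)) - 3563 = -1*(-3) - 3563 = 3 - 3563 = -3560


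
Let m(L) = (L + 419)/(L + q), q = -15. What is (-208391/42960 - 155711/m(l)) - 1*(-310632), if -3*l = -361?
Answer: 9738818303681/34754640 ≈ 2.8022e+5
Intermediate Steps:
l = 361/3 (l = -1/3*(-361) = 361/3 ≈ 120.33)
m(L) = (419 + L)/(-15 + L) (m(L) = (L + 419)/(L - 15) = (419 + L)/(-15 + L))
(-208391/42960 - 155711/m(l)) - 1*(-310632) = (-208391/42960 - 155711*(-15 + 361/3)/(419 + 361/3)) - 1*(-310632) = (-208391*1/42960 - 155711/((1618/3)/(316/3))) + 310632 = (-208391/42960 - 155711/((3/316)*(1618/3))) + 310632 = (-208391/42960 - 155711/809/158) + 310632 = (-208391/42960 - 155711*158/809) + 310632 = (-208391/42960 - 24602338/809) + 310632 = -1057085028799/34754640 + 310632 = 9738818303681/34754640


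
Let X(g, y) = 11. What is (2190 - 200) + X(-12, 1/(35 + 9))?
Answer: 2001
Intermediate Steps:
(2190 - 200) + X(-12, 1/(35 + 9)) = (2190 - 200) + 11 = 1990 + 11 = 2001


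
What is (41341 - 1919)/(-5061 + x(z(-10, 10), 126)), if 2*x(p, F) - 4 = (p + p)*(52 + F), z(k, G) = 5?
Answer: -39422/4169 ≈ -9.4560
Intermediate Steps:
x(p, F) = 2 + p*(52 + F) (x(p, F) = 2 + ((p + p)*(52 + F))/2 = 2 + ((2*p)*(52 + F))/2 = 2 + (2*p*(52 + F))/2 = 2 + p*(52 + F))
(41341 - 1919)/(-5061 + x(z(-10, 10), 126)) = (41341 - 1919)/(-5061 + (2 + 52*5 + 126*5)) = 39422/(-5061 + (2 + 260 + 630)) = 39422/(-5061 + 892) = 39422/(-4169) = 39422*(-1/4169) = -39422/4169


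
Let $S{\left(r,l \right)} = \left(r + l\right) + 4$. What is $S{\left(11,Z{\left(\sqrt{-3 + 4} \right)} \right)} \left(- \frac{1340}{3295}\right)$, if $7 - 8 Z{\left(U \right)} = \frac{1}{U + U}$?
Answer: $- \frac{16951}{2636} \approx -6.4306$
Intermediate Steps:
$Z{\left(U \right)} = \frac{7}{8} - \frac{1}{16 U}$ ($Z{\left(U \right)} = \frac{7}{8} - \frac{1}{8 \left(U + U\right)} = \frac{7}{8} - \frac{1}{8 \cdot 2 U} = \frac{7}{8} - \frac{\frac{1}{2} \frac{1}{U}}{8} = \frac{7}{8} - \frac{1}{16 U}$)
$S{\left(r,l \right)} = 4 + l + r$ ($S{\left(r,l \right)} = \left(l + r\right) + 4 = 4 + l + r$)
$S{\left(11,Z{\left(\sqrt{-3 + 4} \right)} \right)} \left(- \frac{1340}{3295}\right) = \left(4 + \frac{-1 + 14 \sqrt{-3 + 4}}{16 \sqrt{-3 + 4}} + 11\right) \left(- \frac{1340}{3295}\right) = \left(4 + \frac{-1 + 14 \sqrt{1}}{16 \sqrt{1}} + 11\right) \left(\left(-1340\right) \frac{1}{3295}\right) = \left(4 + \frac{-1 + 14 \cdot 1}{16 \cdot 1} + 11\right) \left(- \frac{268}{659}\right) = \left(4 + \frac{1}{16} \cdot 1 \left(-1 + 14\right) + 11\right) \left(- \frac{268}{659}\right) = \left(4 + \frac{1}{16} \cdot 1 \cdot 13 + 11\right) \left(- \frac{268}{659}\right) = \left(4 + \frac{13}{16} + 11\right) \left(- \frac{268}{659}\right) = \frac{253}{16} \left(- \frac{268}{659}\right) = - \frac{16951}{2636}$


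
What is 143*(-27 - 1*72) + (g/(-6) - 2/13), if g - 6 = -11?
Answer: -1104193/78 ≈ -14156.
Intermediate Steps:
g = -5 (g = 6 - 11 = -5)
143*(-27 - 1*72) + (g/(-6) - 2/13) = 143*(-27 - 1*72) + (-5/(-6) - 2/13) = 143*(-27 - 72) + (-5*(-⅙) - 2*1/13) = 143*(-99) + (⅚ - 2/13) = -14157 + 53/78 = -1104193/78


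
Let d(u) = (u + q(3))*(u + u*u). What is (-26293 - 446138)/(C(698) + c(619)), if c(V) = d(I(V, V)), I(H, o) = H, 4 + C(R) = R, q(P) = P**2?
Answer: -157477/80338178 ≈ -0.0019602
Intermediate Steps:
C(R) = -4 + R
d(u) = (9 + u)*(u + u**2) (d(u) = (u + 3**2)*(u + u*u) = (u + 9)*(u + u**2) = (9 + u)*(u + u**2))
c(V) = V*(9 + V**2 + 10*V)
(-26293 - 446138)/(C(698) + c(619)) = (-26293 - 446138)/((-4 + 698) + 619*(9 + 619**2 + 10*619)) = -472431/(694 + 619*(9 + 383161 + 6190)) = -472431/(694 + 619*389360) = -472431/(694 + 241013840) = -472431/241014534 = -472431*1/241014534 = -157477/80338178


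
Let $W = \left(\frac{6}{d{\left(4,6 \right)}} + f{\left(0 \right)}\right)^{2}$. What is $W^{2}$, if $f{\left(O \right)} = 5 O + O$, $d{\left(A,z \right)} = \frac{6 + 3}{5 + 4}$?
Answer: $1296$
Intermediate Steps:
$d{\left(A,z \right)} = 1$ ($d{\left(A,z \right)} = \frac{9}{9} = 9 \cdot \frac{1}{9} = 1$)
$f{\left(O \right)} = 6 O$
$W = 36$ ($W = \left(\frac{6}{1} + 6 \cdot 0\right)^{2} = \left(6 \cdot 1 + 0\right)^{2} = \left(6 + 0\right)^{2} = 6^{2} = 36$)
$W^{2} = 36^{2} = 1296$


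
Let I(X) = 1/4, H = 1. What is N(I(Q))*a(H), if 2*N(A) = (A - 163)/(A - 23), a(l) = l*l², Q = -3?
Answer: 93/26 ≈ 3.5769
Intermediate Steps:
I(X) = ¼
a(l) = l³
N(A) = (-163 + A)/(2*(-23 + A)) (N(A) = ((A - 163)/(A - 23))/2 = ((-163 + A)/(-23 + A))/2 = (-163 + A)/(2*(-23 + A)))
N(I(Q))*a(H) = ((-163 + ¼)/(2*(-23 + ¼)))*1³ = ((½)*(-651/4)/(-91/4))*1 = ((½)*(-4/91)*(-651/4))*1 = (93/26)*1 = 93/26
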